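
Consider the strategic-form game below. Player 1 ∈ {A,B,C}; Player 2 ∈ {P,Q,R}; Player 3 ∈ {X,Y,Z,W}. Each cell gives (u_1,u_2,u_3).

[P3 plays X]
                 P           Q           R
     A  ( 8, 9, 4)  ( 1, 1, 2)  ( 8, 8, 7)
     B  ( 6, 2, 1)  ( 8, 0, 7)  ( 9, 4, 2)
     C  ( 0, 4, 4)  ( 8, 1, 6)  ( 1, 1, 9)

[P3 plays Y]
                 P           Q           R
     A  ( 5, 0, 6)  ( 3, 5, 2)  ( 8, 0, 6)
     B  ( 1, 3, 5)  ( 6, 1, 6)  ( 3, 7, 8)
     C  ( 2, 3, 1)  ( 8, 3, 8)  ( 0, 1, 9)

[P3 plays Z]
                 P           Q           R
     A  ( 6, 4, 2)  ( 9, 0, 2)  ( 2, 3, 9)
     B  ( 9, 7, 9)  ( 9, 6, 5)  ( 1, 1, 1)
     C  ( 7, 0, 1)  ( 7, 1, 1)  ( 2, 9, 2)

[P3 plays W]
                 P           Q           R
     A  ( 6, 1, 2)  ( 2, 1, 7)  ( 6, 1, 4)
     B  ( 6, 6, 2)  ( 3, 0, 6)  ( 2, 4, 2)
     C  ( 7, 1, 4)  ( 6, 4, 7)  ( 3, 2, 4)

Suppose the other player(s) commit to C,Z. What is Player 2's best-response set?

u_2(P vs C,Z) = 0
u_2(Q vs C,Z) = 1
u_2(R vs C,Z) = 9
max payoff 9 at {R}

BR_2 = {R}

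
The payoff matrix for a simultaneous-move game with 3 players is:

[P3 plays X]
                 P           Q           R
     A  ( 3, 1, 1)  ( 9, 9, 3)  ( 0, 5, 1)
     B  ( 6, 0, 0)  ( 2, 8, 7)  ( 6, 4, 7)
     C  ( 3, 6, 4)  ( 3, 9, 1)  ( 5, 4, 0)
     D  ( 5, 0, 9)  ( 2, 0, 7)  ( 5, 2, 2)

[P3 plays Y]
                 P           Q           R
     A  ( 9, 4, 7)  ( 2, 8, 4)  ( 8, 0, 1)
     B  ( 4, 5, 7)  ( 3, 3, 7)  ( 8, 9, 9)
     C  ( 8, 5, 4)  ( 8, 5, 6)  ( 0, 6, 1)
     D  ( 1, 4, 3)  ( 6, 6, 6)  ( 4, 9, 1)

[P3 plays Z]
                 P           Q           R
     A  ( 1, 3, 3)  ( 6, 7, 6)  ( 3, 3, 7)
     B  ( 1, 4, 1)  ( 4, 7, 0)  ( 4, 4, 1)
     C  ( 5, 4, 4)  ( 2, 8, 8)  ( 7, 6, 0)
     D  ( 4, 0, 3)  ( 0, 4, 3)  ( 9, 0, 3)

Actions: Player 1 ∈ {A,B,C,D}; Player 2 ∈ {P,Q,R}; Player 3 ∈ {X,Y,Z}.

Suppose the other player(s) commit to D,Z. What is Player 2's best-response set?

argmax u_2 = {Q}

u_2(P vs D,Z) = 0
u_2(Q vs D,Z) = 4
u_2(R vs D,Z) = 0
max payoff 4 at {Q}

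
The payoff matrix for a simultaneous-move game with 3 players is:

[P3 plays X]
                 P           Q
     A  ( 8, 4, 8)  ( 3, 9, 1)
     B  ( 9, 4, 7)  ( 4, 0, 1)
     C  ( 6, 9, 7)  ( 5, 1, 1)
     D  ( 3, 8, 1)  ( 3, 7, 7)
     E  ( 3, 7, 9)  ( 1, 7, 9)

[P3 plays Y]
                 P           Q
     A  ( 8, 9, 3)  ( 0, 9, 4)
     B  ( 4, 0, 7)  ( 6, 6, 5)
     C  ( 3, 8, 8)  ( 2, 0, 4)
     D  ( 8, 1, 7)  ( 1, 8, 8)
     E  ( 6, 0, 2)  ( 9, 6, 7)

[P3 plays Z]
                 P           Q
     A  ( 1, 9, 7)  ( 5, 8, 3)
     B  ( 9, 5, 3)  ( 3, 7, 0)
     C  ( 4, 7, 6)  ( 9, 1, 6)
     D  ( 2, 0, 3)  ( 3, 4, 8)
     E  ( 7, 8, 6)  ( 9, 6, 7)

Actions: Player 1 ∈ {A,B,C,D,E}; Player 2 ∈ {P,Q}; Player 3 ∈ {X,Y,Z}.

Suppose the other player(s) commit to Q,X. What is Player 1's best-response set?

P1 best: {C}

u_1(A vs Q,X) = 3
u_1(B vs Q,X) = 4
u_1(C vs Q,X) = 5
u_1(D vs Q,X) = 3
u_1(E vs Q,X) = 1
max payoff 5 at {C}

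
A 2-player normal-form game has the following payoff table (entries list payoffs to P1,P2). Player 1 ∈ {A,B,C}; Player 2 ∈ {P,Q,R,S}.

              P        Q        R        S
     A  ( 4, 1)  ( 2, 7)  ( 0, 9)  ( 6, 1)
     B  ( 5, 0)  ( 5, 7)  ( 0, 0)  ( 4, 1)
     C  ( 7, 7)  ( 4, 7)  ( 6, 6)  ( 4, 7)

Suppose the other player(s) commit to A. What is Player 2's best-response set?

BR_2 = {R}

u_2(P vs A) = 1
u_2(Q vs A) = 7
u_2(R vs A) = 9
u_2(S vs A) = 1
max payoff 9 at {R}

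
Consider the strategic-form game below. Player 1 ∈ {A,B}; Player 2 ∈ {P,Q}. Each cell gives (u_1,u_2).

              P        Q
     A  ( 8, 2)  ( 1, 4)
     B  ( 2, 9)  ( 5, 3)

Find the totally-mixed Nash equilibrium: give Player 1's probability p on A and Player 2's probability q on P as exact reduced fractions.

p=3/4, q=2/5

P1 indiff ⇒ q·8+(1-q)·1 = q·2+(1-q)·5 ⇒ q(6) = (1-q)(4) ⇒ q = 2/5
P2 indiff ⇒ p·2+(1-p)·9 = p·4+(1-p)·3 ⇒ p(-2) = (1-p)(-6) ⇒ p = 3/4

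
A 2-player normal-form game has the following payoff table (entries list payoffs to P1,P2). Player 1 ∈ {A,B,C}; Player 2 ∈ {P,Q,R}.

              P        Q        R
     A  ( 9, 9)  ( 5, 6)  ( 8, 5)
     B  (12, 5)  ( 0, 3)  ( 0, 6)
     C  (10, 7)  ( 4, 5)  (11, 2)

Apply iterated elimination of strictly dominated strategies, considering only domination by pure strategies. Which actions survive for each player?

Survivors P1:{B,C} P2:{P,R}

P2 drop Q (P beats it: A:9>6 B:5>3 C:7>5)
P1 drop A (C beats it: P:10>9 R:11>8)
P1→{B,C} P2→{P,R}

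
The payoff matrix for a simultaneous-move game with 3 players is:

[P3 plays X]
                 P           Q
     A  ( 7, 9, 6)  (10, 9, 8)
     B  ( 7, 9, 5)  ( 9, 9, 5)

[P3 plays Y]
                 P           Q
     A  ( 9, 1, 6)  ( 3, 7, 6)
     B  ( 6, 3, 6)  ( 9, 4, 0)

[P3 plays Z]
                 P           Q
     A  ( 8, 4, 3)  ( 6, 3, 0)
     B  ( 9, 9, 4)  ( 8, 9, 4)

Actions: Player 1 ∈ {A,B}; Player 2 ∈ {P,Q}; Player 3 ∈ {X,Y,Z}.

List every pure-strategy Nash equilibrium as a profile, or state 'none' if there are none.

(A,P,X): NE
(A,P,Y): not NE [P2→Q gives 7>1]
(A,P,Z): not NE [P1→B gives 9>8; P3→Y gives 6>3]
(A,Q,X): NE
(A,Q,Y): not NE [P1→B gives 9>3; P3→X gives 8>6]
(A,Q,Z): not NE [P1→B gives 8>6; P2→P gives 4>3; P3→X gives 8>0]
(B,P,X): not NE [P3→Y gives 6>5]
(B,P,Y): not NE [P1→A gives 9>6; P2→Q gives 4>3]
(B,P,Z): not NE [P3→Y gives 6>4]
(B,Q,X): not NE [P1→A gives 10>9]
(B,Q,Y): not NE [P3→X gives 5>0]
(B,Q,Z): not NE [P3→X gives 5>4]

Nash profiles: (A,P,X), (A,Q,X)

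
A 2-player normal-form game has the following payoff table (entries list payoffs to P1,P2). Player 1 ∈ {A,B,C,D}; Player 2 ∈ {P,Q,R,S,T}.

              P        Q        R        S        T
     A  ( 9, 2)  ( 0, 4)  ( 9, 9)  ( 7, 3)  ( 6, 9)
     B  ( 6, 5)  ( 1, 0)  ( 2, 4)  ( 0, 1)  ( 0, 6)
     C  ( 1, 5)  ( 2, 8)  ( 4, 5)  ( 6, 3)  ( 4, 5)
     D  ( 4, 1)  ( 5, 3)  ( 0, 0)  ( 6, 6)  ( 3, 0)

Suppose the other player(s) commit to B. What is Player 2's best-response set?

argmax u_2 = {T}

u_2(P vs B) = 5
u_2(Q vs B) = 0
u_2(R vs B) = 4
u_2(S vs B) = 1
u_2(T vs B) = 6
max payoff 6 at {T}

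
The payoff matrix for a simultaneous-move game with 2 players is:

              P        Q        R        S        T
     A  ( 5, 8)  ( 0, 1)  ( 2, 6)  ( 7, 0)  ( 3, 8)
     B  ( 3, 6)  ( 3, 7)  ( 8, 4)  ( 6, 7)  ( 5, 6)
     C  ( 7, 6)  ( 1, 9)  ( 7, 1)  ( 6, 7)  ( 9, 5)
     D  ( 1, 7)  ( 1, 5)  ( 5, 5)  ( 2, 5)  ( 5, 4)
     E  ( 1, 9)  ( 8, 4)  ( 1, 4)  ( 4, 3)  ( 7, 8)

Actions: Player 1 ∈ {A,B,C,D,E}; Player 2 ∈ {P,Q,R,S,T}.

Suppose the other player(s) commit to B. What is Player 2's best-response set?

u_2(P vs B) = 6
u_2(Q vs B) = 7
u_2(R vs B) = 4
u_2(S vs B) = 7
u_2(T vs B) = 6
max payoff 7 at {Q,S}

argmax u_2 = {Q,S}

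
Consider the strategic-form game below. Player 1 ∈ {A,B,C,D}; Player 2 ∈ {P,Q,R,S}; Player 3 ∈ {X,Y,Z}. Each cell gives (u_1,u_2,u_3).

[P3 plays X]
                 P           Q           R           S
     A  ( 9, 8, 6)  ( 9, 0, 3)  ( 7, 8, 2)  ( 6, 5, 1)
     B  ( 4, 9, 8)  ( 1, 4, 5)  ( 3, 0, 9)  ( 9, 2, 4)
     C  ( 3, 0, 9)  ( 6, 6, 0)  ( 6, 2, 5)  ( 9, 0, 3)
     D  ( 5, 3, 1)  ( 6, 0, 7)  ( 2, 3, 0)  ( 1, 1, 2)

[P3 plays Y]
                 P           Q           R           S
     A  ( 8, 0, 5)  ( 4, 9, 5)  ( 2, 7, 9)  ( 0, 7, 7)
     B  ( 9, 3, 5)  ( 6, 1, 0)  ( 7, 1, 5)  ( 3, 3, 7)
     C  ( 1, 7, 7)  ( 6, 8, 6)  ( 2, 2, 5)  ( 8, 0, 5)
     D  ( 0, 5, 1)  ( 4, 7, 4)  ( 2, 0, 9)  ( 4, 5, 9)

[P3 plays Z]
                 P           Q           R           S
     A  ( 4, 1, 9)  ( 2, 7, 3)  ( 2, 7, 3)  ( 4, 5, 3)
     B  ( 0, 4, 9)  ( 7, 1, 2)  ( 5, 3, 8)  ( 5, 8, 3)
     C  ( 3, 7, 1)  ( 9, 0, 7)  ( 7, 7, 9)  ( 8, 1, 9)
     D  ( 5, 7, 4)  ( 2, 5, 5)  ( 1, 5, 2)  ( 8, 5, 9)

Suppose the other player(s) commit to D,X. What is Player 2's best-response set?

u_2(P vs D,X) = 3
u_2(Q vs D,X) = 0
u_2(R vs D,X) = 3
u_2(S vs D,X) = 1
max payoff 3 at {P,R}

argmax u_2 = {P,R}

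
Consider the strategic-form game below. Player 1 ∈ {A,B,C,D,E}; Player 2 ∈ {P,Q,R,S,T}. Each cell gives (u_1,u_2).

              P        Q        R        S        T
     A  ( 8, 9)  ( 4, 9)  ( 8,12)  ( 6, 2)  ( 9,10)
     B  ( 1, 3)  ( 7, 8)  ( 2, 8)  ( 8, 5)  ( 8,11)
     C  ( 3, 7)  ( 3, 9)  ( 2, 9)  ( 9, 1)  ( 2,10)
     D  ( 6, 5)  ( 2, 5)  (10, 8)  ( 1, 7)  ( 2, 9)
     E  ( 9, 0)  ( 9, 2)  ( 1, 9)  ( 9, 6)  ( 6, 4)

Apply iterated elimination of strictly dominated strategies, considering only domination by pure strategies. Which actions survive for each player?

Remaining: P1:{A,D} P2:{R,T}

P2 drop P (R beats it: A:12>9 B:8>3 C:9>7 D:8>5 E:9>0)
P2 drop Q (T beats it: A:10>9 B:11>8 C:10>9 D:9>5 E:4>2)
P2 drop S (R beats it: A:12>2 B:8>5 C:9>1 D:8>7 E:9>6)
P1 drop B (A beats it: R:8>2 T:9>8)
P1 drop C (A beats it: R:8>2 T:9>2)
P1 drop E (A beats it: R:8>1 T:9>6)
P1→{A,D} P2→{R,T}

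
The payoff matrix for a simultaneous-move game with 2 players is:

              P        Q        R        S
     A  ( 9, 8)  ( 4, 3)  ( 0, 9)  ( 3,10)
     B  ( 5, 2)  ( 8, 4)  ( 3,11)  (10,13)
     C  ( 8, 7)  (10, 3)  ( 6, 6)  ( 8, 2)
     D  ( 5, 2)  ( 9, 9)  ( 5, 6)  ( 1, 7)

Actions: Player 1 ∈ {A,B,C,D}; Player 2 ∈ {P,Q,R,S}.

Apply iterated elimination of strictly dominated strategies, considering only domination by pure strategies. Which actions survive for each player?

Survivors P1:{A,B,C} P2:{P,R,S}

P1 drop D (C beats it: P:8>5 Q:10>9 R:6>5 S:8>1)
P2 drop Q (R beats it: A:9>3 B:11>4 C:6>3)
P1→{A,B,C} P2→{P,R,S}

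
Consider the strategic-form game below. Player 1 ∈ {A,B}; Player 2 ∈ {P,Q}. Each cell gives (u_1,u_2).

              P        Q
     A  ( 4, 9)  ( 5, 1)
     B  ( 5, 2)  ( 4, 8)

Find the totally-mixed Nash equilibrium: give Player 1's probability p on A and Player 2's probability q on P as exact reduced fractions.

P1 indiff ⇒ q·4+(1-q)·5 = q·5+(1-q)·4 ⇒ q(-1) = (1-q)(-1) ⇒ q = 1/2
P2 indiff ⇒ p·9+(1-p)·2 = p·1+(1-p)·8 ⇒ p(8) = (1-p)(6) ⇒ p = 3/7

(p,q) = (3/7, 1/2)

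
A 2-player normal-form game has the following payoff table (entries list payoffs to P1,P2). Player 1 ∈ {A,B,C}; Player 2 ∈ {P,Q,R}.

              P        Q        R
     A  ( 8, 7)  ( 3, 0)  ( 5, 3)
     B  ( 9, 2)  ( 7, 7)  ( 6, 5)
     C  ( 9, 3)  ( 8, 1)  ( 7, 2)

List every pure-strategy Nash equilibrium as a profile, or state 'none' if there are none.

Nash profiles: (C,P)

(A,P): not NE [P1→C gives 9>8]
(A,Q): not NE [P1→C gives 8>3; P2→P gives 7>0]
(A,R): not NE [P1→C gives 7>5; P2→P gives 7>3]
(B,P): not NE [P2→Q gives 7>2]
(B,Q): not NE [P1→C gives 8>7]
(B,R): not NE [P1→C gives 7>6; P2→Q gives 7>5]
(C,P): NE
(C,Q): not NE [P2→P gives 3>1]
(C,R): not NE [P2→P gives 3>2]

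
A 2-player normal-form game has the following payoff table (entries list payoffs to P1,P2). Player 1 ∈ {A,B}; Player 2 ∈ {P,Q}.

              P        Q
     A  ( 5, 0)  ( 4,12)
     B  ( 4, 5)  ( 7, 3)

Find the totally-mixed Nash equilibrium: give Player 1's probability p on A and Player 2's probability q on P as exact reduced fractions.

P1 indiff ⇒ q·5+(1-q)·4 = q·4+(1-q)·7 ⇒ q(1) = (1-q)(3) ⇒ q = 3/4
P2 indiff ⇒ p·0+(1-p)·5 = p·12+(1-p)·3 ⇒ p(-12) = (1-p)(-2) ⇒ p = 1/7

P1 mixes 1/7 on A; P2 mixes 3/4 on P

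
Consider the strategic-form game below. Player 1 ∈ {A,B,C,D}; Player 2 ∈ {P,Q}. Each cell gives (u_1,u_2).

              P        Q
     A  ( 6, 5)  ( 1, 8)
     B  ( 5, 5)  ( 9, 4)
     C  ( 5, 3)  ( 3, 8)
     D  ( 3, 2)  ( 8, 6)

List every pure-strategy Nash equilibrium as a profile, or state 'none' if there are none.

No pure NE.

(A,P): not NE [P2→Q gives 8>5]
(A,Q): not NE [P1→B gives 9>1]
(B,P): not NE [P1→A gives 6>5]
(B,Q): not NE [P2→P gives 5>4]
(C,P): not NE [P1→A gives 6>5; P2→Q gives 8>3]
(C,Q): not NE [P1→B gives 9>3]
(D,P): not NE [P1→A gives 6>3; P2→Q gives 6>2]
(D,Q): not NE [P1→B gives 9>8]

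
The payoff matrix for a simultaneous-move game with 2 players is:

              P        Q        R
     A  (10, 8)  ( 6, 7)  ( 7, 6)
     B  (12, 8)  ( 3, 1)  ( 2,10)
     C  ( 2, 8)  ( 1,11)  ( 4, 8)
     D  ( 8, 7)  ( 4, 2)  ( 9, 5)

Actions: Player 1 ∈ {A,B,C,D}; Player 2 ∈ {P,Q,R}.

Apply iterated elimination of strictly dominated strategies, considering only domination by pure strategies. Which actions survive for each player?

Remaining: P1:{A,B,D} P2:{P,R}

P1 drop C (A beats it: P:10>2 Q:6>1 R:7>4)
P2 drop Q (P beats it: A:8>7 B:8>1 D:7>2)
P1→{A,B,D} P2→{P,R}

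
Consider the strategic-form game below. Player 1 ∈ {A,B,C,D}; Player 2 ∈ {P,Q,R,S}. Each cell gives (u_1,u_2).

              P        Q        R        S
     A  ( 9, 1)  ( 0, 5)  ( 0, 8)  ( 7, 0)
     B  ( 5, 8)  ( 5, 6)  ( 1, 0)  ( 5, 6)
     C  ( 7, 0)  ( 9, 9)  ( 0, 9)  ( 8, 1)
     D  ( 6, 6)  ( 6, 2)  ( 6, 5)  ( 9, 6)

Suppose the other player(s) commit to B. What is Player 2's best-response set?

u_2(P vs B) = 8
u_2(Q vs B) = 6
u_2(R vs B) = 0
u_2(S vs B) = 6
max payoff 8 at {P}

argmax u_2 = {P}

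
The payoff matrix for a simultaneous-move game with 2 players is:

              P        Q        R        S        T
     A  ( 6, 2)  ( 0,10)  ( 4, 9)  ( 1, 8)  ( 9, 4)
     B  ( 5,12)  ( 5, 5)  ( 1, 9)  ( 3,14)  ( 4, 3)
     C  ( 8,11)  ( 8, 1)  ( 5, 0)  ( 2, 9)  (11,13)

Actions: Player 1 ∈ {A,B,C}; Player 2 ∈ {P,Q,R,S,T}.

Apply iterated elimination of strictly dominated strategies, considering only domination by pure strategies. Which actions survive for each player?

IESDS → P1:{B,C} P2:{P,S,T}

P1 drop A (C beats it: P:8>6 Q:8>0 R:5>4 S:2>1 T:11>9)
P2 drop Q (P beats it: B:12>5 C:11>1)
P2 drop R (P beats it: B:12>9 C:11>0)
P1→{B,C} P2→{P,S,T}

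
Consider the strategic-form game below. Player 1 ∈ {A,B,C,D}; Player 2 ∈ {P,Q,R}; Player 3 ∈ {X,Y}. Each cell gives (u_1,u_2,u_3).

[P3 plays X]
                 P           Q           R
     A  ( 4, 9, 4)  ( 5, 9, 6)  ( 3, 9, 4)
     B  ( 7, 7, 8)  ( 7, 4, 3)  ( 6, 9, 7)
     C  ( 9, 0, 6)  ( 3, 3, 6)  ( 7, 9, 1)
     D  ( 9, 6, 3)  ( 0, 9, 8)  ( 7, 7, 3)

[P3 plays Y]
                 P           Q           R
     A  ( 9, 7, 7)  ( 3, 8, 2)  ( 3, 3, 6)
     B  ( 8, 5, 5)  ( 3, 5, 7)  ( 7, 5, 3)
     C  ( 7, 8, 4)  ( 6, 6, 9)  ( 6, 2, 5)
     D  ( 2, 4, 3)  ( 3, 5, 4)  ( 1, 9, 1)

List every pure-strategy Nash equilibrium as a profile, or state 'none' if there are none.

Equilibria: none

(A,P,X): not NE [P1→D gives 9>4; P3→Y gives 7>4]
(A,P,Y): not NE [P2→Q gives 8>7]
(A,Q,X): not NE [P1→B gives 7>5]
(A,Q,Y): not NE [P1→C gives 6>3; P3→X gives 6>2]
(A,R,X): not NE [P1→D gives 7>3; P3→Y gives 6>4]
(A,R,Y): not NE [P1→B gives 7>3; P2→Q gives 8>3]
(B,P,X): not NE [P1→D gives 9>7; P2→R gives 9>7]
(B,P,Y): not NE [P1→A gives 9>8; P3→X gives 8>5]
(B,Q,X): not NE [P2→R gives 9>4; P3→Y gives 7>3]
(B,Q,Y): not NE [P1→C gives 6>3]
(B,R,X): not NE [P1→D gives 7>6]
(B,R,Y): not NE [P3→X gives 7>3]
(C,P,X): not NE [P2→R gives 9>0]
(C,P,Y): not NE [P1→A gives 9>7; P3→X gives 6>4]
(C,Q,X): not NE [P1→B gives 7>3; P2→R gives 9>3; P3→Y gives 9>6]
(C,Q,Y): not NE [P2→P gives 8>6]
(C,R,X): not NE [P3→Y gives 5>1]
(C,R,Y): not NE [P1→B gives 7>6; P2→P gives 8>2]
(D,P,X): not NE [P2→Q gives 9>6]
(D,P,Y): not NE [P1→A gives 9>2; P2→R gives 9>4]
(D,Q,X): not NE [P1→B gives 7>0]
(D,Q,Y): not NE [P1→C gives 6>3; P2→R gives 9>5; P3→X gives 8>4]
(D,R,X): not NE [P2→Q gives 9>7]
(D,R,Y): not NE [P1→B gives 7>1; P3→X gives 3>1]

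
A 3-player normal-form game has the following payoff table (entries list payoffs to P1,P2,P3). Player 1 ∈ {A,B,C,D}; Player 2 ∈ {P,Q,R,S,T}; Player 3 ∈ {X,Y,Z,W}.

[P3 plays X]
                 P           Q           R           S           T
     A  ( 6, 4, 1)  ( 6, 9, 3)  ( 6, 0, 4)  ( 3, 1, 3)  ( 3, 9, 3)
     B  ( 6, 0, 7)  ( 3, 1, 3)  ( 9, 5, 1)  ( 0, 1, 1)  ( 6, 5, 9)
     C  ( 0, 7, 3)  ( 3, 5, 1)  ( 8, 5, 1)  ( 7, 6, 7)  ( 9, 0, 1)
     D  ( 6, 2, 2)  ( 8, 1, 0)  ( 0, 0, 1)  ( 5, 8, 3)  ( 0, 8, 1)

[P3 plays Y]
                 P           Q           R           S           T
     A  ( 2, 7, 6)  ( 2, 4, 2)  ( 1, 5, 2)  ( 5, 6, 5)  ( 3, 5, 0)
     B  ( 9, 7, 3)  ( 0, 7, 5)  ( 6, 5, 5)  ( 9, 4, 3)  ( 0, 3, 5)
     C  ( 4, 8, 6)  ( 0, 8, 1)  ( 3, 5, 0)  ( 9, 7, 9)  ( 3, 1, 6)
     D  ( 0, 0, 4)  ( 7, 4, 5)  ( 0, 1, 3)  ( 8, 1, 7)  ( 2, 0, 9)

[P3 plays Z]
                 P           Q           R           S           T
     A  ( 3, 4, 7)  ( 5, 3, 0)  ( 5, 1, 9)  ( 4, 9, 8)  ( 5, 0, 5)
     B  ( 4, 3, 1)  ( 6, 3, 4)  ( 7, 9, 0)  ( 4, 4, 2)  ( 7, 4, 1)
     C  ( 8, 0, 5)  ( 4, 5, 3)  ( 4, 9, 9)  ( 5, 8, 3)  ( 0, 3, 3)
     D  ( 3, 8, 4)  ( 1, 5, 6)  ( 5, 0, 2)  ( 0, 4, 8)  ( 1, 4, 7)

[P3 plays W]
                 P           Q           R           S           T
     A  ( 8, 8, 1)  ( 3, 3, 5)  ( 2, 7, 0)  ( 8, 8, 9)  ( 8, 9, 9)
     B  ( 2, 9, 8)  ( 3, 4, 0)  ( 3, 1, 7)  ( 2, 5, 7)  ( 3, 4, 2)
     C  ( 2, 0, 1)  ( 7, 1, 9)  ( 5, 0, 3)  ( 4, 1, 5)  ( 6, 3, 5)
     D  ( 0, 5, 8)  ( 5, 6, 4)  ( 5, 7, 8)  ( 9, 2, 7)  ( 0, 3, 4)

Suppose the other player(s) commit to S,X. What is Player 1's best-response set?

BR_1 = {C}

u_1(A vs S,X) = 3
u_1(B vs S,X) = 0
u_1(C vs S,X) = 7
u_1(D vs S,X) = 5
max payoff 7 at {C}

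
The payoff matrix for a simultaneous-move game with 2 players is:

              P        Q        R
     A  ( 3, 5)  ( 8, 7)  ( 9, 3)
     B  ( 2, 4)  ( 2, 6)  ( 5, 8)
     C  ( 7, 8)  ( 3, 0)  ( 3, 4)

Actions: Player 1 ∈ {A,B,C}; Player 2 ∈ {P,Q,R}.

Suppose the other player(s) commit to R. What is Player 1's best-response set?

BR_1 = {A}

u_1(A vs R) = 9
u_1(B vs R) = 5
u_1(C vs R) = 3
max payoff 9 at {A}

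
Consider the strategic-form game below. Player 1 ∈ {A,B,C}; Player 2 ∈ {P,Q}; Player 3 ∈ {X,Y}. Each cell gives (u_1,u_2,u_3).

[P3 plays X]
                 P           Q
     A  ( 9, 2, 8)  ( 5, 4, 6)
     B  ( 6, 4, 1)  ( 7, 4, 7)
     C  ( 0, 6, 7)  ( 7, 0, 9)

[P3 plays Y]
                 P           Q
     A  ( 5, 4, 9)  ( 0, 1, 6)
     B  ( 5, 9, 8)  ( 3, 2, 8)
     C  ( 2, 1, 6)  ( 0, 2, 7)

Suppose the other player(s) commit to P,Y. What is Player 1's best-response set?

u_1(A vs P,Y) = 5
u_1(B vs P,Y) = 5
u_1(C vs P,Y) = 2
max payoff 5 at {A,B}

BR_1 = {A,B}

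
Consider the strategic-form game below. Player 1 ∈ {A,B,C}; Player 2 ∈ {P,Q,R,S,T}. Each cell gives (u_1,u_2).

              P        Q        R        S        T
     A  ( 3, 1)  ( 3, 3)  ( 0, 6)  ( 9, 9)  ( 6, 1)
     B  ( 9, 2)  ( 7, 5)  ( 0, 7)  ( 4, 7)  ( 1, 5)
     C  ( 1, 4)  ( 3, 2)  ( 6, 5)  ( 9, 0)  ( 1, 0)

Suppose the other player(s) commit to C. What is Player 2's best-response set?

u_2(P vs C) = 4
u_2(Q vs C) = 2
u_2(R vs C) = 5
u_2(S vs C) = 0
u_2(T vs C) = 0
max payoff 5 at {R}

argmax u_2 = {R}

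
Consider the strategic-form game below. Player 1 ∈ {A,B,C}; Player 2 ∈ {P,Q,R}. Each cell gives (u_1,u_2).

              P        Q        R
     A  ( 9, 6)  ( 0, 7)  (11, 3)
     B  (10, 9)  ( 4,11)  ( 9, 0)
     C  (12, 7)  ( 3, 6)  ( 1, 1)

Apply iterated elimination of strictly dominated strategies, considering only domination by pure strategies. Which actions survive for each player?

IESDS → P1:{B,C} P2:{P,Q}

P2 drop R (P beats it: A:6>3 B:9>0 C:7>1)
P1 drop A (B beats it: P:10>9 Q:4>0)
P1→{B,C} P2→{P,Q}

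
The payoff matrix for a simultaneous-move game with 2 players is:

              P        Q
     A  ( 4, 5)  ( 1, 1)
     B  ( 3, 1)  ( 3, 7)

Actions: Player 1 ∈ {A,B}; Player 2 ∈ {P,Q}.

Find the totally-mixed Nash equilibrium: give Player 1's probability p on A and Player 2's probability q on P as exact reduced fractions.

P1 indiff ⇒ q·4+(1-q)·1 = q·3+(1-q)·3 ⇒ q(1) = (1-q)(2) ⇒ q = 2/3
P2 indiff ⇒ p·5+(1-p)·1 = p·1+(1-p)·7 ⇒ p(4) = (1-p)(6) ⇒ p = 3/5

P1 mixes 3/5 on A; P2 mixes 2/3 on P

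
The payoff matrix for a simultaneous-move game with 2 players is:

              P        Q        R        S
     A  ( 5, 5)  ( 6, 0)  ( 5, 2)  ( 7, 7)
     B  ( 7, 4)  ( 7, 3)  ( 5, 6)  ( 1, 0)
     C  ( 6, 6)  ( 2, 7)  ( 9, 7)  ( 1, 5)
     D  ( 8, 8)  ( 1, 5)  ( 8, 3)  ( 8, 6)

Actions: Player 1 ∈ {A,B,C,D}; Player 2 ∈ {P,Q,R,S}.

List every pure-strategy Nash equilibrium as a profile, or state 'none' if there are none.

PSNE = {(C,R), (D,P)}

(A,P): not NE [P1→D gives 8>5; P2→S gives 7>5]
(A,Q): not NE [P1→B gives 7>6; P2→S gives 7>0]
(A,R): not NE [P1→C gives 9>5; P2→S gives 7>2]
(A,S): not NE [P1→D gives 8>7]
(B,P): not NE [P1→D gives 8>7; P2→R gives 6>4]
(B,Q): not NE [P2→R gives 6>3]
(B,R): not NE [P1→C gives 9>5]
(B,S): not NE [P1→D gives 8>1; P2→R gives 6>0]
(C,P): not NE [P1→D gives 8>6; P2→R gives 7>6]
(C,Q): not NE [P1→B gives 7>2]
(C,R): NE
(C,S): not NE [P1→D gives 8>1; P2→R gives 7>5]
(D,P): NE
(D,Q): not NE [P1→B gives 7>1; P2→P gives 8>5]
(D,R): not NE [P1→C gives 9>8; P2→P gives 8>3]
(D,S): not NE [P2→P gives 8>6]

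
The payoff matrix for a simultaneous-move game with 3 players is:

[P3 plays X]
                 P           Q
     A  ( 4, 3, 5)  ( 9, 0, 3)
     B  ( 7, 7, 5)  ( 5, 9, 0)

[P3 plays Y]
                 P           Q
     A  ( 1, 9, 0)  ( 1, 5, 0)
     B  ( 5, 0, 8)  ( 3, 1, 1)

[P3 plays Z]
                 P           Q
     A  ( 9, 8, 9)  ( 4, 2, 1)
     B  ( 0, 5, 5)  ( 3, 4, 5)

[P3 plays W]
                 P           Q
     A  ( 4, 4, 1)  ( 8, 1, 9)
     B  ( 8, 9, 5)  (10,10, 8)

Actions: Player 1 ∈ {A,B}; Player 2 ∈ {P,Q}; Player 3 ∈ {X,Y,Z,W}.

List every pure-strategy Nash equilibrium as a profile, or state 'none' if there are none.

(A,P,X): not NE [P1→B gives 7>4; P3→Z gives 9>5]
(A,P,Y): not NE [P1→B gives 5>1; P3→Z gives 9>0]
(A,P,Z): NE
(A,P,W): not NE [P1→B gives 8>4; P3→Z gives 9>1]
(A,Q,X): not NE [P2→P gives 3>0; P3→W gives 9>3]
(A,Q,Y): not NE [P1→B gives 3>1; P2→P gives 9>5; P3→W gives 9>0]
(A,Q,Z): not NE [P2→P gives 8>2; P3→W gives 9>1]
(A,Q,W): not NE [P1→B gives 10>8; P2→P gives 4>1]
(B,P,X): not NE [P2→Q gives 9>7; P3→Y gives 8>5]
(B,P,Y): not NE [P2→Q gives 1>0]
(B,P,Z): not NE [P1→A gives 9>0; P3→Y gives 8>5]
(B,P,W): not NE [P2→Q gives 10>9; P3→Y gives 8>5]
(B,Q,X): not NE [P1→A gives 9>5; P3→W gives 8>0]
(B,Q,Y): not NE [P3→W gives 8>1]
(B,Q,Z): not NE [P1→A gives 4>3; P2→P gives 5>4; P3→W gives 8>5]
(B,Q,W): NE

NE set: (A,P,Z), (B,Q,W)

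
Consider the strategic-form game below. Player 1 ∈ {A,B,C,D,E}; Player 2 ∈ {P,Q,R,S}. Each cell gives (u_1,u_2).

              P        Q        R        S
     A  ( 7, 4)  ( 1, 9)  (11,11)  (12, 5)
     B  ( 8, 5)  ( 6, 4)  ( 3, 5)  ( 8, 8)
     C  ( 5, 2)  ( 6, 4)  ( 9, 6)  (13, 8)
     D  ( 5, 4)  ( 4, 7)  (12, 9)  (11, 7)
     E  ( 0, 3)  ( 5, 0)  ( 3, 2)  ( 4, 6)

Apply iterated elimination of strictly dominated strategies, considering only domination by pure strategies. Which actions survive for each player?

Survivors P1:{A,C,D} P2:{R,S}

P1 drop E (C beats it: P:5>0 Q:6>5 R:9>3 S:13>4)
P2 drop P (S beats it: A:5>4 B:8>5 C:8>2 D:7>4)
P2 drop Q (R beats it: A:11>9 B:5>4 C:6>4 D:9>7)
P1 drop B (A beats it: R:11>3 S:12>8)
P1→{A,C,D} P2→{R,S}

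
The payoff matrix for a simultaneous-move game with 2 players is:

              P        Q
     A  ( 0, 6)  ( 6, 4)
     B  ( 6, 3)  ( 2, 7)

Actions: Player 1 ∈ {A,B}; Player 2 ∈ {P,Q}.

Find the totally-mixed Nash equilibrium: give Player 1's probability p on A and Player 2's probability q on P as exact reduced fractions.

P1 mixes 2/3 on A; P2 mixes 2/5 on P

P1 indiff ⇒ q·0+(1-q)·6 = q·6+(1-q)·2 ⇒ q(-6) = (1-q)(-4) ⇒ q = 2/5
P2 indiff ⇒ p·6+(1-p)·3 = p·4+(1-p)·7 ⇒ p(2) = (1-p)(4) ⇒ p = 2/3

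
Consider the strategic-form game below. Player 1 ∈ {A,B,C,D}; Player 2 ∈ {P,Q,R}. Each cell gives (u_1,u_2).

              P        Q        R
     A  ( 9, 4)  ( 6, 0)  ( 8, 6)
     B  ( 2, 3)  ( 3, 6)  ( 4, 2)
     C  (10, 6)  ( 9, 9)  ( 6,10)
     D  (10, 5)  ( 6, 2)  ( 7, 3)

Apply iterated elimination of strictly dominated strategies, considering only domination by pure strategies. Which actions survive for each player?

Survivors P1:{A,C,D} P2:{P,R}

P1 drop B (A beats it: P:9>2 Q:6>3 R:8>4)
P2 drop Q (R beats it: A:6>0 C:10>9 D:3>2)
P1→{A,C,D} P2→{P,R}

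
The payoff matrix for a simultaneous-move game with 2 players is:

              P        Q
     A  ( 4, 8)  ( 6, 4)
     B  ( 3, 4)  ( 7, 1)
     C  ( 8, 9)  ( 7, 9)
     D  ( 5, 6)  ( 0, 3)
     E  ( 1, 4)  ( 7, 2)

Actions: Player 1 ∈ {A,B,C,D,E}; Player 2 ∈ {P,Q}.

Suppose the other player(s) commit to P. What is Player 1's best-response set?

argmax u_1 = {C}

u_1(A vs P) = 4
u_1(B vs P) = 3
u_1(C vs P) = 8
u_1(D vs P) = 5
u_1(E vs P) = 1
max payoff 8 at {C}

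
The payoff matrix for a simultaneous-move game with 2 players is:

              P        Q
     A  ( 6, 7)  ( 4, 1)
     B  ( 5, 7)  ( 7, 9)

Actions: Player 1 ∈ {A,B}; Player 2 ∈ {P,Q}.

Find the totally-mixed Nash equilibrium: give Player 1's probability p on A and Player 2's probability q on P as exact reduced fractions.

p=1/4, q=3/4

P1 indiff ⇒ q·6+(1-q)·4 = q·5+(1-q)·7 ⇒ q(1) = (1-q)(3) ⇒ q = 3/4
P2 indiff ⇒ p·7+(1-p)·7 = p·1+(1-p)·9 ⇒ p(6) = (1-p)(2) ⇒ p = 1/4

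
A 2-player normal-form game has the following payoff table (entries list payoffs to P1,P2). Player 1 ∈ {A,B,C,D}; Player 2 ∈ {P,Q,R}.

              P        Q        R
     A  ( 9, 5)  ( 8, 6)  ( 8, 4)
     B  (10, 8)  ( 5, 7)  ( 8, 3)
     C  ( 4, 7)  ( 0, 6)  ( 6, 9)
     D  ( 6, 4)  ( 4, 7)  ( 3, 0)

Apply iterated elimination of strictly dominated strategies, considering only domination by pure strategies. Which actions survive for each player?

P1 drop C (A beats it: P:9>4 Q:8>0 R:8>6)
P1 drop D (A beats it: P:9>6 Q:8>4 R:8>3)
P2 drop R (P beats it: A:5>4 B:8>3)
P1→{A,B} P2→{P,Q}

IESDS → P1:{A,B} P2:{P,Q}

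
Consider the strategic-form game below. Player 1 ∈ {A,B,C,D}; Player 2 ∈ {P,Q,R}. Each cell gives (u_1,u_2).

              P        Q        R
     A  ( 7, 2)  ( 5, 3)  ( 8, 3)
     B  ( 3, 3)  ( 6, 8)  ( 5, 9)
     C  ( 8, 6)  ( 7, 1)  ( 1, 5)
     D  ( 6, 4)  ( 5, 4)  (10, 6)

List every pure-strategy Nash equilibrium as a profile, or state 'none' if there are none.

(A,P): not NE [P1→C gives 8>7; P2→R gives 3>2]
(A,Q): not NE [P1→C gives 7>5]
(A,R): not NE [P1→D gives 10>8]
(B,P): not NE [P1→C gives 8>3; P2→R gives 9>3]
(B,Q): not NE [P1→C gives 7>6; P2→R gives 9>8]
(B,R): not NE [P1→D gives 10>5]
(C,P): NE
(C,Q): not NE [P2→P gives 6>1]
(C,R): not NE [P1→D gives 10>1; P2→P gives 6>5]
(D,P): not NE [P1→C gives 8>6; P2→R gives 6>4]
(D,Q): not NE [P1→C gives 7>5; P2→R gives 6>4]
(D,R): NE

Nash profiles: (C,P), (D,R)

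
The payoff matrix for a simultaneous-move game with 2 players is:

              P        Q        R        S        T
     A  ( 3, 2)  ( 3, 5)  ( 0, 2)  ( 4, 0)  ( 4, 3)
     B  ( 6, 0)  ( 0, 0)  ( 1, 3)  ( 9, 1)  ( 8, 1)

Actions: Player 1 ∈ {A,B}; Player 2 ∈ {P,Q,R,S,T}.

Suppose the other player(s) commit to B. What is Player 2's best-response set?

P2 best: {R}

u_2(P vs B) = 0
u_2(Q vs B) = 0
u_2(R vs B) = 3
u_2(S vs B) = 1
u_2(T vs B) = 1
max payoff 3 at {R}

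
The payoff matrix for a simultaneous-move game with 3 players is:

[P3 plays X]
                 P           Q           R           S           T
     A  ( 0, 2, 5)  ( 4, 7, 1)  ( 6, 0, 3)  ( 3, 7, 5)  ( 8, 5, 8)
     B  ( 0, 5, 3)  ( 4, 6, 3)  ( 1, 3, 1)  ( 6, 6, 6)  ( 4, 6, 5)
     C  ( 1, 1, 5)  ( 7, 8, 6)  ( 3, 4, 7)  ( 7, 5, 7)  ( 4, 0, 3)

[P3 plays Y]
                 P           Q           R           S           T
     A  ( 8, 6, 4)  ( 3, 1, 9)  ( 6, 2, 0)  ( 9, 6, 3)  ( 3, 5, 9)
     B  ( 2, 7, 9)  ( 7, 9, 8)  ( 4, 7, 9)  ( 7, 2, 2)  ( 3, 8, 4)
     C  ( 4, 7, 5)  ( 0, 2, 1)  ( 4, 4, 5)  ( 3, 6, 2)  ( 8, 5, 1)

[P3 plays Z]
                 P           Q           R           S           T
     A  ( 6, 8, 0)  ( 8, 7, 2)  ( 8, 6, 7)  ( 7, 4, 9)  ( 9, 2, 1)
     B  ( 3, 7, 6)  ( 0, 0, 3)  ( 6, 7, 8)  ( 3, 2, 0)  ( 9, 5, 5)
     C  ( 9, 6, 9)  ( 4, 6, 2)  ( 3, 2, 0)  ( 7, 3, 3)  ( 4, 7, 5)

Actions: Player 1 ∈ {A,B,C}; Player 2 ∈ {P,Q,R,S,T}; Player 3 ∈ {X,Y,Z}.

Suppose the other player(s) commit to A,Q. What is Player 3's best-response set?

argmax u_3 = {Y}

u_3(X vs A,Q) = 1
u_3(Y vs A,Q) = 9
u_3(Z vs A,Q) = 2
max payoff 9 at {Y}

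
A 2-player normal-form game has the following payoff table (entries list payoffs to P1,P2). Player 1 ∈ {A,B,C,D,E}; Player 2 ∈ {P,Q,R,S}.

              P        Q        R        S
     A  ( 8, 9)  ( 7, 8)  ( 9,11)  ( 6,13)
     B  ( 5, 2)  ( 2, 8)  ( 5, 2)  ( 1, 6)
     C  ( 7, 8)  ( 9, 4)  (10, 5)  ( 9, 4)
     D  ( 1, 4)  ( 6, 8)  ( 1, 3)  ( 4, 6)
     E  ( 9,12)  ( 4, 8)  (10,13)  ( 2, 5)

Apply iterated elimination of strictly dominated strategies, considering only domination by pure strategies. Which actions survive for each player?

IESDS → P1:{A,C,E} P2:{P,R,S}

P1 drop B (A beats it: P:8>5 Q:7>2 R:9>5 S:6>1)
P1 drop D (A beats it: P:8>1 Q:7>6 R:9>1 S:6>4)
P2 drop Q (P beats it: A:9>8 C:8>4 E:12>8)
P1→{A,C,E} P2→{P,R,S}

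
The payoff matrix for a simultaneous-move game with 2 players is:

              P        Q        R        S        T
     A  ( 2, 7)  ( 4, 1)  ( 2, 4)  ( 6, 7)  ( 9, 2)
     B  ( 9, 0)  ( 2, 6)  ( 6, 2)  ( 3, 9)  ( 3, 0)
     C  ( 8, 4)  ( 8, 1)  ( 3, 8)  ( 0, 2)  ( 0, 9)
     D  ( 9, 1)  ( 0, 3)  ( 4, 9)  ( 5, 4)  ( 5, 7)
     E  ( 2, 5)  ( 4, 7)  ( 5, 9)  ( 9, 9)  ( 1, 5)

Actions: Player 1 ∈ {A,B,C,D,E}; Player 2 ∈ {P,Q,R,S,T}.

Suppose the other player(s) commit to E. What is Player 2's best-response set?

u_2(P vs E) = 5
u_2(Q vs E) = 7
u_2(R vs E) = 9
u_2(S vs E) = 9
u_2(T vs E) = 5
max payoff 9 at {R,S}

BR_2 = {R,S}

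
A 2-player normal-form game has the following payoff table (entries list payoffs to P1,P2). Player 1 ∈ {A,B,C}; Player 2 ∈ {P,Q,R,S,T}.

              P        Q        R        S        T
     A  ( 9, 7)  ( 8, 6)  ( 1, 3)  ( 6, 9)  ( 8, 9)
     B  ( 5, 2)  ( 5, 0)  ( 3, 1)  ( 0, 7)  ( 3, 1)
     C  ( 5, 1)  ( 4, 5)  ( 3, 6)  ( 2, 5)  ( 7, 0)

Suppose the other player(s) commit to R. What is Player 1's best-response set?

u_1(A vs R) = 1
u_1(B vs R) = 3
u_1(C vs R) = 3
max payoff 3 at {B,C}

BR_1 = {B,C}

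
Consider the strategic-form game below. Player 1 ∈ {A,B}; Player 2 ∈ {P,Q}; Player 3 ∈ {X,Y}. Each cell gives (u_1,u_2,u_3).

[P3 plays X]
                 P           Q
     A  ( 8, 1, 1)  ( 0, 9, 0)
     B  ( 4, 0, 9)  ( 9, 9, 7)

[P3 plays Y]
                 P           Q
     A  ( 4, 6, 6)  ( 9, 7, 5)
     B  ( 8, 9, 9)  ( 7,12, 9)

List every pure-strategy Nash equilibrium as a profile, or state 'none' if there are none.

(A,P,X): not NE [P2→Q gives 9>1; P3→Y gives 6>1]
(A,P,Y): not NE [P1→B gives 8>4; P2→Q gives 7>6]
(A,Q,X): not NE [P1→B gives 9>0; P3→Y gives 5>0]
(A,Q,Y): NE
(B,P,X): not NE [P1→A gives 8>4; P2→Q gives 9>0]
(B,P,Y): not NE [P2→Q gives 12>9]
(B,Q,X): not NE [P3→Y gives 9>7]
(B,Q,Y): not NE [P1→A gives 9>7]

Nash profiles: (A,Q,Y)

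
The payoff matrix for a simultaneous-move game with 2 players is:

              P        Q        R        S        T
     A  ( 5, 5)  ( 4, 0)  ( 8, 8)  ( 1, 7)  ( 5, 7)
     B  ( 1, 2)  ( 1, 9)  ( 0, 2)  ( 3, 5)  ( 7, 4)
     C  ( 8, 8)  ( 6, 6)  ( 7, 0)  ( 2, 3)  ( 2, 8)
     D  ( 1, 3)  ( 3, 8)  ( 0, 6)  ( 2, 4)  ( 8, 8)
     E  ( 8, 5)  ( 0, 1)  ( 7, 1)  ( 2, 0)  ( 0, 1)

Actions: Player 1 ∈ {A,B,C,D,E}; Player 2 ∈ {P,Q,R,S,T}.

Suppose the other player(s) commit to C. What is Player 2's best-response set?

P2 best: {P,T}

u_2(P vs C) = 8
u_2(Q vs C) = 6
u_2(R vs C) = 0
u_2(S vs C) = 3
u_2(T vs C) = 8
max payoff 8 at {P,T}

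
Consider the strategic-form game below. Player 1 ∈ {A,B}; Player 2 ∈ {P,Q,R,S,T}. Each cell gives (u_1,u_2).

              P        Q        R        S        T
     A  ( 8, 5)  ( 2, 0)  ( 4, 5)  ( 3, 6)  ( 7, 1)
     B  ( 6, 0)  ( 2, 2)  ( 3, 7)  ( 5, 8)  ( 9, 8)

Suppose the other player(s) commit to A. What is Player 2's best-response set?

argmax u_2 = {S}

u_2(P vs A) = 5
u_2(Q vs A) = 0
u_2(R vs A) = 5
u_2(S vs A) = 6
u_2(T vs A) = 1
max payoff 6 at {S}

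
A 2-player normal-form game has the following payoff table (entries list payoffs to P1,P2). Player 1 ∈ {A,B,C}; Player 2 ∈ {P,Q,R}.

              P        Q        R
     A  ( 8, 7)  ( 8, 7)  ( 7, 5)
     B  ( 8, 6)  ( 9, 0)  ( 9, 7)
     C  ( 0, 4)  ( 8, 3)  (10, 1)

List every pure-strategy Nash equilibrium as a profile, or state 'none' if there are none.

NE set: (A,P)

(A,P): NE
(A,Q): not NE [P1→B gives 9>8]
(A,R): not NE [P1→C gives 10>7; P2→Q gives 7>5]
(B,P): not NE [P2→R gives 7>6]
(B,Q): not NE [P2→R gives 7>0]
(B,R): not NE [P1→C gives 10>9]
(C,P): not NE [P1→B gives 8>0]
(C,Q): not NE [P1→B gives 9>8; P2→P gives 4>3]
(C,R): not NE [P2→P gives 4>1]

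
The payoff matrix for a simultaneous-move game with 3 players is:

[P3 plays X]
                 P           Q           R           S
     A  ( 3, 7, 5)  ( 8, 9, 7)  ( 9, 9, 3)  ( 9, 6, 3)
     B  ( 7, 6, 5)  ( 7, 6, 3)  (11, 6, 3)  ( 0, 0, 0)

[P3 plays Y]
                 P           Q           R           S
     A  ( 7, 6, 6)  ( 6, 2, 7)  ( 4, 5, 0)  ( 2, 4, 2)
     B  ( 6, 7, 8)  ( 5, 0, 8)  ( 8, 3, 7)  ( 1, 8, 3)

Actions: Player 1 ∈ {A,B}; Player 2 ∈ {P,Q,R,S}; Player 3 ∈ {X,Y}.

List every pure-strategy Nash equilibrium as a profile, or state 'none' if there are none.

NE set: (A,P,Y), (A,Q,X)

(A,P,X): not NE [P1→B gives 7>3; P2→R gives 9>7; P3→Y gives 6>5]
(A,P,Y): NE
(A,Q,X): NE
(A,Q,Y): not NE [P2→P gives 6>2]
(A,R,X): not NE [P1→B gives 11>9]
(A,R,Y): not NE [P1→B gives 8>4; P2→P gives 6>5; P3→X gives 3>0]
(A,S,X): not NE [P2→R gives 9>6]
(A,S,Y): not NE [P2→P gives 6>4; P3→X gives 3>2]
(B,P,X): not NE [P3→Y gives 8>5]
(B,P,Y): not NE [P1→A gives 7>6; P2→S gives 8>7]
(B,Q,X): not NE [P1→A gives 8>7; P3→Y gives 8>3]
(B,Q,Y): not NE [P1→A gives 6>5; P2→S gives 8>0]
(B,R,X): not NE [P3→Y gives 7>3]
(B,R,Y): not NE [P2→S gives 8>3]
(B,S,X): not NE [P1→A gives 9>0; P2→R gives 6>0; P3→Y gives 3>0]
(B,S,Y): not NE [P1→A gives 2>1]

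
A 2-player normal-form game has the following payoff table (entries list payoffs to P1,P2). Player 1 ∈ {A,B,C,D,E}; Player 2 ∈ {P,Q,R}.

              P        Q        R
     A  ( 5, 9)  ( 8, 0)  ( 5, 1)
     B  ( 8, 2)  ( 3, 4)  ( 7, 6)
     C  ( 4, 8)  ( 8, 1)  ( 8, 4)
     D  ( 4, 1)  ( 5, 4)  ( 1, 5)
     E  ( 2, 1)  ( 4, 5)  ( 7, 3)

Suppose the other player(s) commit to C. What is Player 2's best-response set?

u_2(P vs C) = 8
u_2(Q vs C) = 1
u_2(R vs C) = 4
max payoff 8 at {P}

argmax u_2 = {P}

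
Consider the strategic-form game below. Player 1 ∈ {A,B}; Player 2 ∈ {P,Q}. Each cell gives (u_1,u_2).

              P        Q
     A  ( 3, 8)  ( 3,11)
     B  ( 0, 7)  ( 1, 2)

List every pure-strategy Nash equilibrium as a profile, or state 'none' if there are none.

(A,P): not NE [P2→Q gives 11>8]
(A,Q): NE
(B,P): not NE [P1→A gives 3>0]
(B,Q): not NE [P1→A gives 3>1; P2→P gives 7>2]

Nash profiles: (A,Q)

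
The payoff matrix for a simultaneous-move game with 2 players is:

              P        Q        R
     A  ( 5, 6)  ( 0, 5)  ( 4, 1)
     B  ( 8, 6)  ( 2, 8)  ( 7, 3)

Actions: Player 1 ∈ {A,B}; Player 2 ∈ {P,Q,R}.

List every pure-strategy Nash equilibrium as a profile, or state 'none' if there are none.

(A,P): not NE [P1→B gives 8>5]
(A,Q): not NE [P1→B gives 2>0; P2→P gives 6>5]
(A,R): not NE [P1→B gives 7>4; P2→P gives 6>1]
(B,P): not NE [P2→Q gives 8>6]
(B,Q): NE
(B,R): not NE [P2→Q gives 8>3]

PSNE = {(B,Q)}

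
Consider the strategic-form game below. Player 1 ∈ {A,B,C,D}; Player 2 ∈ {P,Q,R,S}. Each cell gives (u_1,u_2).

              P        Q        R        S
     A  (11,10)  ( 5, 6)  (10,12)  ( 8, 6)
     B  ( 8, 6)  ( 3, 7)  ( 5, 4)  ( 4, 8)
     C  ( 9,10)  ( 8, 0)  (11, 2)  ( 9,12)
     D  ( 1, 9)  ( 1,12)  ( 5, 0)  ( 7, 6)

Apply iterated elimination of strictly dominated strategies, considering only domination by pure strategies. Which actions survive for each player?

IESDS → P1:{A,C} P2:{P,R,S}

P1 drop B (A beats it: P:11>8 Q:5>3 R:10>5 S:8>4)
P1 drop D (A beats it: P:11>1 Q:5>1 R:10>5 S:8>7)
P2 drop Q (P beats it: A:10>6 C:10>0)
P1→{A,C} P2→{P,R,S}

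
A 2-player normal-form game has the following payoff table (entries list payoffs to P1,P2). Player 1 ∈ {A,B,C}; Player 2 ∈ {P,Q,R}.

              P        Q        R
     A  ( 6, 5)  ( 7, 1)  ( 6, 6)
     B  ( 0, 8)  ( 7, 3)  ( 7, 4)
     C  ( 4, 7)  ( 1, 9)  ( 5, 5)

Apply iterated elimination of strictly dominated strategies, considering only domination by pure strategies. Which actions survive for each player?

Survivors P1:{A,B} P2:{P,R}

P1 drop C (A beats it: P:6>4 Q:7>1 R:6>5)
P2 drop Q (P beats it: A:5>1 B:8>3)
P1→{A,B} P2→{P,R}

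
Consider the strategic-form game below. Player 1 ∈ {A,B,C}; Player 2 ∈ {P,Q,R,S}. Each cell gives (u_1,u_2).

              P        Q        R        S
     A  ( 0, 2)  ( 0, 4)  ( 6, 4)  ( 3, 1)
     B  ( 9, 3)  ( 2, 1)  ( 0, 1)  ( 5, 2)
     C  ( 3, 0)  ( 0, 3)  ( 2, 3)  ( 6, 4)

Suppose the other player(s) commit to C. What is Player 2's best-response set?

u_2(P vs C) = 0
u_2(Q vs C) = 3
u_2(R vs C) = 3
u_2(S vs C) = 4
max payoff 4 at {S}

BR_2 = {S}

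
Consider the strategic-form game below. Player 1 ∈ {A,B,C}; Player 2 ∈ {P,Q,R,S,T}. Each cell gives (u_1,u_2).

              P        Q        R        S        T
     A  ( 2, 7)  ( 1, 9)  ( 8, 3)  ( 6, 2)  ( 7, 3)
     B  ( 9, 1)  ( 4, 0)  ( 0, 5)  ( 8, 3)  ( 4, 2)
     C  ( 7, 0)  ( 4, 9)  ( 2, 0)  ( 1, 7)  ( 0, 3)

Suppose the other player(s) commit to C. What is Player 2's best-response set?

u_2(P vs C) = 0
u_2(Q vs C) = 9
u_2(R vs C) = 0
u_2(S vs C) = 7
u_2(T vs C) = 3
max payoff 9 at {Q}

P2 best: {Q}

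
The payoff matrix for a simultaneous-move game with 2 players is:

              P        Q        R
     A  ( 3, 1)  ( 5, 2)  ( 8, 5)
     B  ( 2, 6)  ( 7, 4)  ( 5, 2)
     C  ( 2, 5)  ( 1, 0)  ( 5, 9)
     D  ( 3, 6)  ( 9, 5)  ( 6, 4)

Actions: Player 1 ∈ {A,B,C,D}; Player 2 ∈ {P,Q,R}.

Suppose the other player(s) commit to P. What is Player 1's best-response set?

u_1(A vs P) = 3
u_1(B vs P) = 2
u_1(C vs P) = 2
u_1(D vs P) = 3
max payoff 3 at {A,D}

BR_1 = {A,D}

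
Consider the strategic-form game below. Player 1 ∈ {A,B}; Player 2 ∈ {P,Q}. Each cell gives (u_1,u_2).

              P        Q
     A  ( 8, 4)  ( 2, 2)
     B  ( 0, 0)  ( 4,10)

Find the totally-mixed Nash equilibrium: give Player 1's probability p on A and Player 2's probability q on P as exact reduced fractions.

P1 indiff ⇒ q·8+(1-q)·2 = q·0+(1-q)·4 ⇒ q(8) = (1-q)(2) ⇒ q = 1/5
P2 indiff ⇒ p·4+(1-p)·0 = p·2+(1-p)·10 ⇒ p(2) = (1-p)(10) ⇒ p = 5/6

(p,q) = (5/6, 1/5)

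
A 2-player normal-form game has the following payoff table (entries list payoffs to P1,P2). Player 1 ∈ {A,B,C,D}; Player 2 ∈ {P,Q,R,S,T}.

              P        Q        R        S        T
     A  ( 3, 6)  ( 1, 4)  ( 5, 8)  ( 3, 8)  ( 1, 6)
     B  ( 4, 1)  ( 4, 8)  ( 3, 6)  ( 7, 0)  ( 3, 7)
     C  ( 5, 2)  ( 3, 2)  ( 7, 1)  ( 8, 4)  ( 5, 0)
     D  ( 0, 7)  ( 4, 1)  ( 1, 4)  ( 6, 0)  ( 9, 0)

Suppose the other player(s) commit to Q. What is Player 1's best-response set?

BR_1 = {B,D}

u_1(A vs Q) = 1
u_1(B vs Q) = 4
u_1(C vs Q) = 3
u_1(D vs Q) = 4
max payoff 4 at {B,D}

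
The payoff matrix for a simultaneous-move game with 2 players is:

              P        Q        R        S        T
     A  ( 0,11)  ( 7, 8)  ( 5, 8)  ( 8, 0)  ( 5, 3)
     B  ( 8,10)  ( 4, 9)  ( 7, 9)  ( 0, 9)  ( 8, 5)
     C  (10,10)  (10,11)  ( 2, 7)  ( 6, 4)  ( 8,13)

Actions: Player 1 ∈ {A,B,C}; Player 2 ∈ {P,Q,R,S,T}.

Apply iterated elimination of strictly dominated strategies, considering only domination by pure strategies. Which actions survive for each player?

Survivors P1:{B,C} P2:{P,Q,T}

P2 drop R (P beats it: A:11>8 B:10>9 C:10>7)
P2 drop S (P beats it: A:11>0 B:10>9 C:10>4)
P1 drop A (C beats it: P:10>0 Q:10>7 T:8>5)
P1→{B,C} P2→{P,Q,T}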